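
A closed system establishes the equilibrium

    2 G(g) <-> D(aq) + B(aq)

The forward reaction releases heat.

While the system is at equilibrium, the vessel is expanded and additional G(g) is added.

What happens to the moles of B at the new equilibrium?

Gas moles: reactants 2, products 0 (Δn_gas = -2). Expansion shifts the system toward the side with more moles of gas — to the left.
Adding G (g), a reactant, drives the reaction to the right.
The two effects oppose each other, so the net shift — and hence the change in B — cannot be determined from the given information.

cannot be determined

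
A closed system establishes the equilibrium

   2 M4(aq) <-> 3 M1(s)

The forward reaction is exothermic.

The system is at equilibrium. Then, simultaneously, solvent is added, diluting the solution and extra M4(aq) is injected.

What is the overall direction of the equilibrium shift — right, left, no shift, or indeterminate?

cannot be determined

Dilution lowers every aqueous concentration by the same factor. Δn_aq = 0 − 2 = -2, so the system shifts toward the side with more dissolved moles — to the left.
Adding M4 (aq), a reactant, drives the reaction to the right.
The individual effects push in opposite directions; without quantitative information the net direction cannot be determined.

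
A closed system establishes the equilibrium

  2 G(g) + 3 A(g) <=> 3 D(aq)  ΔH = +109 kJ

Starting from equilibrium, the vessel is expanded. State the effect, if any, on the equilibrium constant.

The equilibrium constant depends only on temperature. This perturbation may move the position of equilibrium, but since T is unchanged, K itself is unchanged.

unchanged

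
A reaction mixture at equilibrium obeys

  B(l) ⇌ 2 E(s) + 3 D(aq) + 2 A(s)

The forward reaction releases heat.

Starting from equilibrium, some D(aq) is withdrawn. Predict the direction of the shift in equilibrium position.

right

Removing D (aq), a product, drives the reaction to the right.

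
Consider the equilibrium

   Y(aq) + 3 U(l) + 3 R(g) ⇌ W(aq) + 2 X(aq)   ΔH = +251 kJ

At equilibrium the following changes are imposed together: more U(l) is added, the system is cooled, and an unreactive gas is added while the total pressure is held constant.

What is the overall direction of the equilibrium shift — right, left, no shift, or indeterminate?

U is a pure liquid; its activity is 1 regardless of amount, so Q is unaffected — no shift from this change.
The forward reaction is endothermic. Lowering T favours the exothermic direction — shift to the left.
Adding inert gas at constant total pressure expands the volume and lowers every reacting partial pressure. With Δn_gas = 0 − 3 = -3, Q moves away from K toward the side with fewer gas moles, so the system shifts toward the side with more gas moles — to the left.
Only the nonzero effect(s) matter; the net shift is to the left.

left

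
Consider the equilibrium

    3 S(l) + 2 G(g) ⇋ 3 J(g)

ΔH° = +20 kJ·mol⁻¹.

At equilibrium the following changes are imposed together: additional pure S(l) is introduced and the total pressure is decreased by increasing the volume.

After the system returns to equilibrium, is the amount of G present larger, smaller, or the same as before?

S is a pure liquid; its activity is 1 regardless of amount, so Q is unaffected — no shift from this change.
Gas moles: reactants 2, products 3 (Δn_gas = +1). Expansion shifts the system toward the side with more moles of gas — to the right.
The net shift is to the right. G is a reactant, so its amount decreases.

decreases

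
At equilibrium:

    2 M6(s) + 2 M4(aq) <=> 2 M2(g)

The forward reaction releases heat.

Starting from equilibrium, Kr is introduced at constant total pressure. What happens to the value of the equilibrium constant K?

unchanged

The equilibrium constant depends only on temperature. This perturbation may move the position of equilibrium, but since T is unchanged, K itself is unchanged.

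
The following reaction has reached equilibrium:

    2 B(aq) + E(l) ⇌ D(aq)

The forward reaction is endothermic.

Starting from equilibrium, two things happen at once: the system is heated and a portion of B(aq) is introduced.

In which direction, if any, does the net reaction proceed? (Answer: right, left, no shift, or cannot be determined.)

The forward reaction is endothermic. Raising T favours the endothermic direction — shift to the right.
Adding B (aq), a reactant, drives the reaction to the right.
All effects act in the same direction — net shift to the right.

right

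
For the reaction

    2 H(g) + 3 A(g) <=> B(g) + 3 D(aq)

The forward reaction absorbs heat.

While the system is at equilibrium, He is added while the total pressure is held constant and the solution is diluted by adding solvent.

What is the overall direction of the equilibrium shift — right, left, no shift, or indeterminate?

cannot be determined

Adding inert gas at constant total pressure expands the volume and lowers every reacting partial pressure. With Δn_gas = 1 − 5 = -4, Q moves away from K toward the side with fewer gas moles, so the system shifts toward the side with more gas moles — to the left.
Dilution lowers every aqueous concentration by the same factor. Δn_aq = 3 − 0 = +3, so the system shifts toward the side with more dissolved moles — to the right.
The individual effects push in opposite directions; without quantitative information the net direction cannot be determined.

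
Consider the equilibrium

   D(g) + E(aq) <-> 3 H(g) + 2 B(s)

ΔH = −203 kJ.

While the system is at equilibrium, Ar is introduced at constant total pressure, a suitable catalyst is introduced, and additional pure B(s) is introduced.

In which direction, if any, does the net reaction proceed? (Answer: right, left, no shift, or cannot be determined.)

Adding inert gas at constant total pressure expands the volume and lowers every reacting partial pressure. With Δn_gas = 3 − 1 = +2, Q moves away from K toward the side with fewer gas moles, so the system shifts toward the side with more gas moles — to the right.
A catalyst speeds both forward and reverse rates equally; it changes neither Q nor K — no shift from this change.
B is a pure solid; its activity is 1 regardless of amount, so Q is unaffected — no shift from this change.
Only the nonzero effect(s) matter; the net shift is to the right.

right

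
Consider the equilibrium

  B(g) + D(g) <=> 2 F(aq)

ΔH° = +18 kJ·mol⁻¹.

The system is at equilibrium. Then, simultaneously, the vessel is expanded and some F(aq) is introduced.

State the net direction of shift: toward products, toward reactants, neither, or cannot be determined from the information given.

left

Gas moles: reactants 2, products 0 (Δn_gas = -2). Expansion shifts the system toward the side with more moles of gas — to the left.
Adding F (aq), a product, drives the reaction to the left.
All effects act in the same direction — net shift to the left.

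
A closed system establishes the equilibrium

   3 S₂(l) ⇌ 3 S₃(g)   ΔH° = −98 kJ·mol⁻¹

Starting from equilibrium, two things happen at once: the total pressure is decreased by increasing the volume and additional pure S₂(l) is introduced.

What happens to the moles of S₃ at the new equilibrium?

Gas moles: reactants 0, products 3 (Δn_gas = +3). Expansion shifts the system toward the side with more moles of gas — to the right.
S₂ is a pure liquid; its activity is 1 regardless of amount, so Q is unaffected — no shift from this change.
The net shift is to the right. S₃ is a product, so its amount increases.

increases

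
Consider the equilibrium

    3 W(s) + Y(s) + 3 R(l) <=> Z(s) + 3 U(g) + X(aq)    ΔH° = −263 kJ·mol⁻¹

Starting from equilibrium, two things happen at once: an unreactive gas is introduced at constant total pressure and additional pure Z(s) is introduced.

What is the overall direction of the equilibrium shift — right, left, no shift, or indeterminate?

Adding inert gas at constant total pressure expands the volume and lowers every reacting partial pressure. With Δn_gas = 3 − 0 = +3, Q moves away from K toward the side with fewer gas moles, so the system shifts toward the side with more gas moles — to the right.
Z is a pure solid; its activity is 1 regardless of amount, so Q is unaffected — no shift from this change.
Only the nonzero effect(s) matter; the net shift is to the right.

right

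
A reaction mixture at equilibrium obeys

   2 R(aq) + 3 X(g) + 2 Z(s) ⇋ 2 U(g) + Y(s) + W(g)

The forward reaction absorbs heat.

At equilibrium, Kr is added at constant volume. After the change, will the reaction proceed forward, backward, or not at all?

At constant volume, adding an inert gas leaves every reacting species' partial pressure unchanged, so Q is unchanged — no shift from this change.

no shift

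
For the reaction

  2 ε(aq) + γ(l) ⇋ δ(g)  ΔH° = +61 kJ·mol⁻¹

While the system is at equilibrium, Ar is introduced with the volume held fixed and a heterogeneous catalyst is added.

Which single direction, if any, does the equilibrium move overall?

no shift

At constant volume, adding an inert gas leaves every reacting species' partial pressure unchanged, so Q is unchanged — no shift from this change.
A catalyst speeds both forward and reverse rates equally; it changes neither Q nor K — no shift from this change.
None of the changes alters Q relative to K, so there is no net shift.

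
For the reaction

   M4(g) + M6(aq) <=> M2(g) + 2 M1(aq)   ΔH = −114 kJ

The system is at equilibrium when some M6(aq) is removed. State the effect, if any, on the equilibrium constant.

unchanged

The equilibrium constant depends only on temperature. This perturbation may move the position of equilibrium, but since T is unchanged, K itself is unchanged.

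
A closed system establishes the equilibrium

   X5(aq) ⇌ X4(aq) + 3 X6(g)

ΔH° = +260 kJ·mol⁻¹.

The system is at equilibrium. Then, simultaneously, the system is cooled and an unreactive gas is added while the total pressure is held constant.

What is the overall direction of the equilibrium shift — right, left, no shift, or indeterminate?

cannot be determined

The forward reaction is endothermic. Lowering T favours the exothermic direction — shift to the left.
Adding inert gas at constant total pressure expands the volume and lowers every reacting partial pressure. With Δn_gas = 3 − 0 = +3, Q moves away from K toward the side with fewer gas moles, so the system shifts toward the side with more gas moles — to the right.
The individual effects push in opposite directions; without quantitative information the net direction cannot be determined.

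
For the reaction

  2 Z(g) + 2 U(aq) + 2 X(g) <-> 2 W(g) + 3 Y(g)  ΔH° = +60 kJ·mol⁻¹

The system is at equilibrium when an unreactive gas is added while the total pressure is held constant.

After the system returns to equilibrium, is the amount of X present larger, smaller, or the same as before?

decreases

Adding inert gas at constant total pressure expands the volume and lowers every reacting partial pressure. With Δn_gas = 5 − 4 = +1, Q moves away from K toward the side with fewer gas moles, so the system shifts toward the side with more gas moles — to the right.
The net shift is to the right. X is a reactant, so its amount decreases.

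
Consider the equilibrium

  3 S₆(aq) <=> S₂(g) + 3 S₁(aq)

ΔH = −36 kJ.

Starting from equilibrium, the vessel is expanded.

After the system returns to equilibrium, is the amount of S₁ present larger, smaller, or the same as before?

Gas moles: reactants 0, products 1 (Δn_gas = +1). Expansion shifts the system toward the side with more moles of gas — to the right.
The net shift is to the right. S₁ is a product, so its amount increases.

increases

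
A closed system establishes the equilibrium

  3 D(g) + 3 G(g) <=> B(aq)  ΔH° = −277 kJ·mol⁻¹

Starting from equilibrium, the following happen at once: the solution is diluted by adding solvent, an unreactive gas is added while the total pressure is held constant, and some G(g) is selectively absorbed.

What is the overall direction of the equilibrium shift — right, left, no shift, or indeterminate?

Dilution lowers every aqueous concentration by the same factor. Δn_aq = 1 − 0 = +1, so the system shifts toward the side with more dissolved moles — to the right.
Adding inert gas at constant total pressure expands the volume and lowers every reacting partial pressure. With Δn_gas = 0 − 6 = -6, Q moves away from K toward the side with fewer gas moles, so the system shifts toward the side with more gas moles — to the left.
Removing G (g), a reactant, drives the reaction to the left.
The individual effects push in opposite directions; without quantitative information the net direction cannot be determined.

cannot be determined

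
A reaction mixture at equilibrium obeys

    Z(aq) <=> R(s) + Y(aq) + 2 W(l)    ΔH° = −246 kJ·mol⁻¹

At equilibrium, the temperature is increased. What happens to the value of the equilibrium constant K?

decreases

K depends on temperature via the van 't Hoff relation. The forward reaction is exothermic, so raising T decreases K.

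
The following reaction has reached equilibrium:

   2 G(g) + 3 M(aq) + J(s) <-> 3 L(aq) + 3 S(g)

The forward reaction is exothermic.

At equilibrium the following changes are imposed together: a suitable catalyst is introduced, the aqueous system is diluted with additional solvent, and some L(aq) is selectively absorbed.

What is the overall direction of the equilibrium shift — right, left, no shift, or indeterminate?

A catalyst speeds both forward and reverse rates equally; it changes neither Q nor K — no shift from this change.
Dilution scales every aqueous concentration by the same factor. Δn_aq = 3 − 3 = 0, so Q is unchanged — no shift.
Removing L (aq), a product, drives the reaction to the right.
Only the nonzero effect(s) matter; the net shift is to the right.

right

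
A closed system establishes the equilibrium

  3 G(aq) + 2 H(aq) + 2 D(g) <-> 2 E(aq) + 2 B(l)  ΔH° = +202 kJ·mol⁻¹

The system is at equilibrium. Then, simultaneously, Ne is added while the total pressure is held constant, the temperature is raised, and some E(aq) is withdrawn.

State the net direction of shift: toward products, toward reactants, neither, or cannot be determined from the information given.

Adding inert gas at constant total pressure expands the volume and lowers every reacting partial pressure. With Δn_gas = 0 − 2 = -2, Q moves away from K toward the side with fewer gas moles, so the system shifts toward the side with more gas moles — to the left.
The forward reaction is endothermic. Raising T favours the endothermic direction — shift to the right.
Removing E (aq), a product, drives the reaction to the right.
The individual effects push in opposite directions; without quantitative information the net direction cannot be determined.

cannot be determined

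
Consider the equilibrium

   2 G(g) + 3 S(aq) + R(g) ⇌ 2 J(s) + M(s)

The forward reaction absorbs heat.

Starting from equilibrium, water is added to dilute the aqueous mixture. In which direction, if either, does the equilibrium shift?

Dilution lowers every aqueous concentration by the same factor. Δn_aq = 0 − 3 = -3, so the system shifts toward the side with more dissolved moles — to the left.

left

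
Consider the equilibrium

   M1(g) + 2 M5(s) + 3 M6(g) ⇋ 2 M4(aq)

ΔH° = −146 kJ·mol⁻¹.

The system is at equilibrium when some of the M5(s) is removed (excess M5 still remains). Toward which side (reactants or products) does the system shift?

no shift

M5 is a pure solid; its activity is 1 regardless of amount, so Q is unaffected — no shift from this change.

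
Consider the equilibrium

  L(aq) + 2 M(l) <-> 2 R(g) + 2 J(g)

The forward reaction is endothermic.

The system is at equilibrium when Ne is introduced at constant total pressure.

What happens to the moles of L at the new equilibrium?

Adding inert gas at constant total pressure expands the volume and lowers every reacting partial pressure. With Δn_gas = 4 − 0 = +4, Q moves away from K toward the side with fewer gas moles, so the system shifts toward the side with more gas moles — to the right.
The net shift is to the right. L is a reactant, so its amount decreases.

decreases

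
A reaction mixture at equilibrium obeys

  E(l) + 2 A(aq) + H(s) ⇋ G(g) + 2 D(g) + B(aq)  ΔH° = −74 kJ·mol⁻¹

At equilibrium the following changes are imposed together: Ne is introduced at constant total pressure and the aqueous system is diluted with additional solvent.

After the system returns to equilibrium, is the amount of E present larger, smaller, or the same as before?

Adding inert gas at constant total pressure expands the volume and lowers every reacting partial pressure. With Δn_gas = 3 − 0 = +3, Q moves away from K toward the side with fewer gas moles, so the system shifts toward the side with more gas moles — to the right.
Dilution lowers every aqueous concentration by the same factor. Δn_aq = 1 − 2 = -1, so the system shifts toward the side with more dissolved moles — to the left.
The two effects oppose each other, so the net shift — and hence the change in E — cannot be determined from the given information.

cannot be determined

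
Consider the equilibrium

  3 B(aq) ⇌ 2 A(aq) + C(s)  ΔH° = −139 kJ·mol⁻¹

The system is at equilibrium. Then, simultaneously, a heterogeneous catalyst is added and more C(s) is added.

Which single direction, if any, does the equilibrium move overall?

A catalyst speeds both forward and reverse rates equally; it changes neither Q nor K — no shift from this change.
C is a pure solid; its activity is 1 regardless of amount, so Q is unaffected — no shift from this change.
None of the changes alters Q relative to K, so there is no net shift.

no shift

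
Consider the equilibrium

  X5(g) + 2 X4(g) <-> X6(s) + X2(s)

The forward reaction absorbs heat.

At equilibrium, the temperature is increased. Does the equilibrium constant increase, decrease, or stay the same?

increases

K depends on temperature via the van 't Hoff relation. The forward reaction is endothermic, so raising T increases K.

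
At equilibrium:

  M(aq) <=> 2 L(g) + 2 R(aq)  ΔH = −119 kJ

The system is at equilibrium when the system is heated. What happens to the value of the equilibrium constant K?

K depends on temperature via the van 't Hoff relation. The forward reaction is exothermic, so raising T decreases K.

decreases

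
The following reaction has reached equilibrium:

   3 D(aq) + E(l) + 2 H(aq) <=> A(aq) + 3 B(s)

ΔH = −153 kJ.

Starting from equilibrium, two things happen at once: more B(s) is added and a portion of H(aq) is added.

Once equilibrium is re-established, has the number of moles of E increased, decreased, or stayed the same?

B is a pure solid; its activity is 1 regardless of amount, so Q is unaffected — no shift from this change.
Adding H (aq), a reactant, drives the reaction to the right.
The net shift is to the right. E is a reactant, so its amount decreases.

decreases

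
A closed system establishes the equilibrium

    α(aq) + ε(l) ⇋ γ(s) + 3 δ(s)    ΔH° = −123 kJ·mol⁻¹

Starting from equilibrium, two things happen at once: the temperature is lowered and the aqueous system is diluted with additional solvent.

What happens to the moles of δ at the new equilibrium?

cannot be determined

The forward reaction is exothermic. Lowering T favours the exothermic direction — shift to the right.
Dilution lowers every aqueous concentration by the same factor. Δn_aq = 0 − 1 = -1, so the system shifts toward the side with more dissolved moles — to the left.
The two effects oppose each other, so the net shift — and hence the change in δ — cannot be determined from the given information.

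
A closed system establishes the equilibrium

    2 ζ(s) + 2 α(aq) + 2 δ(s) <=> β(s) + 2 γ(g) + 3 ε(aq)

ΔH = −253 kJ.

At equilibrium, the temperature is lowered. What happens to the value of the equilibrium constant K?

K depends on temperature via the van 't Hoff relation. The forward reaction is exothermic, so lowering T increases K.

increases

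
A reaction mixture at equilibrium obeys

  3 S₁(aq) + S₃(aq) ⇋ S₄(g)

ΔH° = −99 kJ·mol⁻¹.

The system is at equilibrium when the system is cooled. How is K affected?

K depends on temperature via the van 't Hoff relation. The forward reaction is exothermic, so lowering T increases K.

increases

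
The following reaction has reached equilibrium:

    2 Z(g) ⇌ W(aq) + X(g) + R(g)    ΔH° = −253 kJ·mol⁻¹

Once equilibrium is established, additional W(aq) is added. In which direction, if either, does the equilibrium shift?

left

Adding W (aq), a product, drives the reaction to the left.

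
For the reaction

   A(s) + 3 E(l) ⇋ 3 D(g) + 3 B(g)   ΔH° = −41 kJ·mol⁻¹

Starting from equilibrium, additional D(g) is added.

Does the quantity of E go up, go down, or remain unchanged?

increases

Adding D (g), a product, drives the reaction to the left.
The net shift is to the left. E is a reactant, so its amount increases.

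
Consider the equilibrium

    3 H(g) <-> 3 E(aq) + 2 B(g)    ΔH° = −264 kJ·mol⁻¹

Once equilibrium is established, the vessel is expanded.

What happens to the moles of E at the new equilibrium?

Gas moles: reactants 3, products 2 (Δn_gas = -1). Expansion shifts the system toward the side with more moles of gas — to the left.
The net shift is to the left. E is a product, so its amount decreases.

decreases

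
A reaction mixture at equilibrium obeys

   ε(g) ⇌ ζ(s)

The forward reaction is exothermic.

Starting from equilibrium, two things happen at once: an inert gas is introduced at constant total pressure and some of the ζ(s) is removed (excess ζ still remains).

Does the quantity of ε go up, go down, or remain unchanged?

Adding inert gas at constant total pressure expands the volume and lowers every reacting partial pressure. With Δn_gas = 0 − 1 = -1, Q moves away from K toward the side with fewer gas moles, so the system shifts toward the side with more gas moles — to the left.
ζ is a pure solid; its activity is 1 regardless of amount, so Q is unaffected — no shift from this change.
The net shift is to the left. ε is a reactant, so its amount increases.

increases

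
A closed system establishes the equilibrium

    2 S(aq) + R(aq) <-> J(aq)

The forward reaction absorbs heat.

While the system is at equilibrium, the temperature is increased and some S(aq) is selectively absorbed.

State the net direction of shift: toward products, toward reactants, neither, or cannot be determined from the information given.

The forward reaction is endothermic. Raising T favours the endothermic direction — shift to the right.
Removing S (aq), a reactant, drives the reaction to the left.
The individual effects push in opposite directions; without quantitative information the net direction cannot be determined.

cannot be determined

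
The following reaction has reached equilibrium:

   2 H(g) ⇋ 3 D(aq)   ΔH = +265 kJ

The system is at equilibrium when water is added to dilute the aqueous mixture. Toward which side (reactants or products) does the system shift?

right

Dilution lowers every aqueous concentration by the same factor. Δn_aq = 3 − 0 = +3, so the system shifts toward the side with more dissolved moles — to the right.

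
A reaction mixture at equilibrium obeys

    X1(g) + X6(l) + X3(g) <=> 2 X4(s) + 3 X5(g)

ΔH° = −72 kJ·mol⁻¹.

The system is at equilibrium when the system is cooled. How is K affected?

K depends on temperature via the van 't Hoff relation. The forward reaction is exothermic, so lowering T increases K.

increases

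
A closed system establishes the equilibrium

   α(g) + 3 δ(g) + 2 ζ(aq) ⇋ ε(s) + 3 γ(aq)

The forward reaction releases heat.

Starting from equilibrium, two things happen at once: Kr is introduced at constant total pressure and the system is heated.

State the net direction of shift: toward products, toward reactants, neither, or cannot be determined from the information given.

left

Adding inert gas at constant total pressure expands the volume and lowers every reacting partial pressure. With Δn_gas = 0 − 4 = -4, Q moves away from K toward the side with fewer gas moles, so the system shifts toward the side with more gas moles — to the left.
The forward reaction is exothermic. Raising T favours the endothermic direction — shift to the left.
All effects act in the same direction — net shift to the left.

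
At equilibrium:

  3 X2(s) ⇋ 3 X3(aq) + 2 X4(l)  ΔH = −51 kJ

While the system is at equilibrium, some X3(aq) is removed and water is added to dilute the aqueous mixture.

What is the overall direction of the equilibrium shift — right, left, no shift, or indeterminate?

right

Removing X3 (aq), a product, drives the reaction to the right.
Dilution lowers every aqueous concentration by the same factor. Δn_aq = 3 − 0 = +3, so the system shifts toward the side with more dissolved moles — to the right.
All effects act in the same direction — net shift to the right.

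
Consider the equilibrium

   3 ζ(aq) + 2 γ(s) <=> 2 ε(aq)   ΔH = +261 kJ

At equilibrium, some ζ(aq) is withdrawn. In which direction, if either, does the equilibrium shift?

left

Removing ζ (aq), a reactant, drives the reaction to the left.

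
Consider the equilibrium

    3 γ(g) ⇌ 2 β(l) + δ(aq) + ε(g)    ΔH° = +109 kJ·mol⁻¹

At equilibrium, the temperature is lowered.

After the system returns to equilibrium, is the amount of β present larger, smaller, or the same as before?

The forward reaction is endothermic. Lowering T favours the exothermic direction — shift to the left.
The net shift is to the left. β is a product, so its amount decreases.

decreases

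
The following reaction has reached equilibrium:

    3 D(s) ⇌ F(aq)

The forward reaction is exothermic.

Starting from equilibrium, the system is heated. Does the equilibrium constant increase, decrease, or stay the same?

K depends on temperature via the van 't Hoff relation. The forward reaction is exothermic, so raising T decreases K.

decreases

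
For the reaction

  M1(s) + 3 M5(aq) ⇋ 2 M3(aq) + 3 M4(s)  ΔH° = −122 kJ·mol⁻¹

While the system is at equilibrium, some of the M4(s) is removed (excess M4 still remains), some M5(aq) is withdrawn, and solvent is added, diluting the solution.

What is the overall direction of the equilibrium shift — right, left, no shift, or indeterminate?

M4 is a pure solid; its activity is 1 regardless of amount, so Q is unaffected — no shift from this change.
Removing M5 (aq), a reactant, drives the reaction to the left.
Dilution lowers every aqueous concentration by the same factor. Δn_aq = 2 − 3 = -1, so the system shifts toward the side with more dissolved moles — to the left.
Only the nonzero effect(s) matter; the net shift is to the left.

left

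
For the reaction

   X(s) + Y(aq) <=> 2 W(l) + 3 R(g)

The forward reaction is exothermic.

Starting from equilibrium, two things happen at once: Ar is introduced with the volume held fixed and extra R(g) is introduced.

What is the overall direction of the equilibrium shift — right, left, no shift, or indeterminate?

left

At constant volume, adding an inert gas leaves every reacting species' partial pressure unchanged, so Q is unchanged — no shift from this change.
Adding R (g), a product, drives the reaction to the left.
Only the nonzero effect(s) matter; the net shift is to the left.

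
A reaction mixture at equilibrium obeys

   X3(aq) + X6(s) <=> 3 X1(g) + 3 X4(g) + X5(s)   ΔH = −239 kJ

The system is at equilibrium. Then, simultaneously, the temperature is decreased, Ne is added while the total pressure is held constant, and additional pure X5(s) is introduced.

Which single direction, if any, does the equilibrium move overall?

The forward reaction is exothermic. Lowering T favours the exothermic direction — shift to the right.
Adding inert gas at constant total pressure expands the volume and lowers every reacting partial pressure. With Δn_gas = 6 − 0 = +6, Q moves away from K toward the side with fewer gas moles, so the system shifts toward the side with more gas moles — to the right.
X5 is a pure solid; its activity is 1 regardless of amount, so Q is unaffected — no shift from this change.
Only the nonzero effect(s) matter; the net shift is to the right.

right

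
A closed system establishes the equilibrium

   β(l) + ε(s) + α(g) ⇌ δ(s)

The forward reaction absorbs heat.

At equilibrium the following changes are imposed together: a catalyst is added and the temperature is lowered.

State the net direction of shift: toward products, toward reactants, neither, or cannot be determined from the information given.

left

A catalyst speeds both forward and reverse rates equally; it changes neither Q nor K — no shift from this change.
The forward reaction is endothermic. Lowering T favours the exothermic direction — shift to the left.
Only the nonzero effect(s) matter; the net shift is to the left.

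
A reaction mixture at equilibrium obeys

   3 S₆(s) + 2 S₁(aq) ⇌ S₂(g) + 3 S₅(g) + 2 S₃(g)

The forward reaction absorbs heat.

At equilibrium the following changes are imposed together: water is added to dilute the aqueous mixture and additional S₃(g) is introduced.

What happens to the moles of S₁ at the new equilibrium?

increases

Dilution lowers every aqueous concentration by the same factor. Δn_aq = 0 − 2 = -2, so the system shifts toward the side with more dissolved moles — to the left.
Adding S₃ (g), a product, drives the reaction to the left.
The net shift is to the left. S₁ is a reactant, so its amount increases.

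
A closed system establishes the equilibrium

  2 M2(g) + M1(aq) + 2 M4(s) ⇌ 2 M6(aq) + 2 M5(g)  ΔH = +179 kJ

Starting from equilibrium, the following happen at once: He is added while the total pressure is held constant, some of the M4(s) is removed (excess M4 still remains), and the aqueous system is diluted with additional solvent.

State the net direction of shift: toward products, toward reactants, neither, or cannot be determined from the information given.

right

Adding inert gas at constant total pressure expands the volume, scaling every reacting partial pressure by the same factor. Δn_gas = 2 − 2 = 0, so Q is unchanged — no shift.
M4 is a pure solid; its activity is 1 regardless of amount, so Q is unaffected — no shift from this change.
Dilution lowers every aqueous concentration by the same factor. Δn_aq = 2 − 1 = +1, so the system shifts toward the side with more dissolved moles — to the right.
Only the nonzero effect(s) matter; the net shift is to the right.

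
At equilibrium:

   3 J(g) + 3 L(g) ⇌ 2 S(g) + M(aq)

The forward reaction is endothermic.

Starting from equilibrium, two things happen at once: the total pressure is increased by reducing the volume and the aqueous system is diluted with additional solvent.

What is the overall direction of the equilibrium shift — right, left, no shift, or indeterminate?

right

Gas moles: reactants 6, products 2 (Δn_gas = -4). Compression shifts the system toward the side with fewer moles of gas — to the right.
Dilution lowers every aqueous concentration by the same factor. Δn_aq = 1 − 0 = +1, so the system shifts toward the side with more dissolved moles — to the right.
All effects act in the same direction — net shift to the right.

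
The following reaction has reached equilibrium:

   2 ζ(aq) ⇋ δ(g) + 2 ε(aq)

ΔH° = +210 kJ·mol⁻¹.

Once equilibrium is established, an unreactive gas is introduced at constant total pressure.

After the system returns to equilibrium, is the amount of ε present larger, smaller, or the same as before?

increases

Adding inert gas at constant total pressure expands the volume and lowers every reacting partial pressure. With Δn_gas = 1 − 0 = +1, Q moves away from K toward the side with fewer gas moles, so the system shifts toward the side with more gas moles — to the right.
The net shift is to the right. ε is a product, so its amount increases.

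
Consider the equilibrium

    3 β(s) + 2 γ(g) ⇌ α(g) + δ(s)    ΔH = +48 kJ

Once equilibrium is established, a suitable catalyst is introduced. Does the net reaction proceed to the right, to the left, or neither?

no shift

A catalyst speeds both forward and reverse rates equally; it changes neither Q nor K — no shift from this change.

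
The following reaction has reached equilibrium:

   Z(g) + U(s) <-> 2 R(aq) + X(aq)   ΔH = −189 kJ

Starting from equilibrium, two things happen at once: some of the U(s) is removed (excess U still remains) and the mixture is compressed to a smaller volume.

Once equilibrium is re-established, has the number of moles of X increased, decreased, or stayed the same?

increases

U is a pure solid; its activity is 1 regardless of amount, so Q is unaffected — no shift from this change.
Gas moles: reactants 1, products 0 (Δn_gas = -1). Compression shifts the system toward the side with fewer moles of gas — to the right.
The net shift is to the right. X is a product, so its amount increases.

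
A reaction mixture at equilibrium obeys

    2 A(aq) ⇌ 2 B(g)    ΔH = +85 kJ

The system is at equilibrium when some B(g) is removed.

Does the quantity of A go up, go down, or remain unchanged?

decreases

Removing B (g), a product, drives the reaction to the right.
The net shift is to the right. A is a reactant, so its amount decreases.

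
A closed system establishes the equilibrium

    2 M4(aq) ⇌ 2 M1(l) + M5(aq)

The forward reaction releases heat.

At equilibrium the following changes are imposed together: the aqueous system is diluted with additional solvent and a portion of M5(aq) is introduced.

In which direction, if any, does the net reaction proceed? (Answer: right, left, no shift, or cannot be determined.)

left

Dilution lowers every aqueous concentration by the same factor. Δn_aq = 1 − 2 = -1, so the system shifts toward the side with more dissolved moles — to the left.
Adding M5 (aq), a product, drives the reaction to the left.
All effects act in the same direction — net shift to the left.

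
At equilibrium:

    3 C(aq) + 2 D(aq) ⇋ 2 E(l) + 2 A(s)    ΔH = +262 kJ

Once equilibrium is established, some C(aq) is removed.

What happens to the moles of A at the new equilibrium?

Removing C (aq), a reactant, drives the reaction to the left.
The net shift is to the left. A is a product, so its amount decreases.

decreases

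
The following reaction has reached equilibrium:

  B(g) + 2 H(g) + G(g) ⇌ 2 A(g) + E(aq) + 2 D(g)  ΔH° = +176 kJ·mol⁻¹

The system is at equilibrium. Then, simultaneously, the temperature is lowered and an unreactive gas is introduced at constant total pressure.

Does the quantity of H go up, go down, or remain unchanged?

The forward reaction is endothermic. Lowering T favours the exothermic direction — shift to the left.
Adding inert gas at constant total pressure expands the volume, scaling every reacting partial pressure by the same factor. Δn_gas = 4 − 4 = 0, so Q is unchanged — no shift.
The net shift is to the left. H is a reactant, so its amount increases.

increases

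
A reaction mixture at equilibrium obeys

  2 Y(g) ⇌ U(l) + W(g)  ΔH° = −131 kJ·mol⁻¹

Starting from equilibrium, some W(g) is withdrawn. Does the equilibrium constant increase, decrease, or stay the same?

unchanged

The equilibrium constant depends only on temperature. This perturbation may move the position of equilibrium, but since T is unchanged, K itself is unchanged.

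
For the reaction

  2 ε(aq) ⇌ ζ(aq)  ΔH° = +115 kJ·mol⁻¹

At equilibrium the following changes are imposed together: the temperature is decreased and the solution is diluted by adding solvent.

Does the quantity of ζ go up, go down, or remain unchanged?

The forward reaction is endothermic. Lowering T favours the exothermic direction — shift to the left.
Dilution lowers every aqueous concentration by the same factor. Δn_aq = 1 − 2 = -1, so the system shifts toward the side with more dissolved moles — to the left.
The net shift is to the left. ζ is a product, so its amount decreases.

decreases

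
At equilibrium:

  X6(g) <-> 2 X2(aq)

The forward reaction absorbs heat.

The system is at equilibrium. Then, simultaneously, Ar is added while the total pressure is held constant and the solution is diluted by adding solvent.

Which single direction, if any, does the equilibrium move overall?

cannot be determined

Adding inert gas at constant total pressure expands the volume and lowers every reacting partial pressure. With Δn_gas = 0 − 1 = -1, Q moves away from K toward the side with fewer gas moles, so the system shifts toward the side with more gas moles — to the left.
Dilution lowers every aqueous concentration by the same factor. Δn_aq = 2 − 0 = +2, so the system shifts toward the side with more dissolved moles — to the right.
The individual effects push in opposite directions; without quantitative information the net direction cannot be determined.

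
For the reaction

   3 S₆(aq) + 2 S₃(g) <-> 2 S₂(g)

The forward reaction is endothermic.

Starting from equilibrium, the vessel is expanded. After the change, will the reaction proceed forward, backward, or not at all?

Gas moles: reactants 2, products 2. Δn_gas = 0, so a volume change leaves Q equal to K — no shift from this change.

no shift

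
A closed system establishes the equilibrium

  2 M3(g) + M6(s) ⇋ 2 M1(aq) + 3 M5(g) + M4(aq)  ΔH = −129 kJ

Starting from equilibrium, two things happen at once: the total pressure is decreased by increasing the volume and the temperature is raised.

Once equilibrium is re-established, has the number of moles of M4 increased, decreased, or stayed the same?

Gas moles: reactants 2, products 3 (Δn_gas = +1). Expansion shifts the system toward the side with more moles of gas — to the right.
The forward reaction is exothermic. Raising T favours the endothermic direction — shift to the left.
The two effects oppose each other, so the net shift — and hence the change in M4 — cannot be determined from the given information.

cannot be determined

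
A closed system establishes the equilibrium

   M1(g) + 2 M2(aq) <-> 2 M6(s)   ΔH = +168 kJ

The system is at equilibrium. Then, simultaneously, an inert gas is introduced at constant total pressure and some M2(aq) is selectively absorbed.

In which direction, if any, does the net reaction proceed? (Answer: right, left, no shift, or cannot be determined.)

Adding inert gas at constant total pressure expands the volume and lowers every reacting partial pressure. With Δn_gas = 0 − 1 = -1, Q moves away from K toward the side with fewer gas moles, so the system shifts toward the side with more gas moles — to the left.
Removing M2 (aq), a reactant, drives the reaction to the left.
All effects act in the same direction — net shift to the left.

left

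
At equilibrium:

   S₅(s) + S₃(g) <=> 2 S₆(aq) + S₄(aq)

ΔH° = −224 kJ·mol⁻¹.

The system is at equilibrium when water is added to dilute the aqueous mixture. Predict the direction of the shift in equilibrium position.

right

Dilution lowers every aqueous concentration by the same factor. Δn_aq = 3 − 0 = +3, so the system shifts toward the side with more dissolved moles — to the right.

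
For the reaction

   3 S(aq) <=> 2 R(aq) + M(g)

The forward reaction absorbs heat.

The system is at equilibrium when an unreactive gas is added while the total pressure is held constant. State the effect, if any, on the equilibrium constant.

The equilibrium constant depends only on temperature. This perturbation may move the position of equilibrium, but since T is unchanged, K itself is unchanged.

unchanged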